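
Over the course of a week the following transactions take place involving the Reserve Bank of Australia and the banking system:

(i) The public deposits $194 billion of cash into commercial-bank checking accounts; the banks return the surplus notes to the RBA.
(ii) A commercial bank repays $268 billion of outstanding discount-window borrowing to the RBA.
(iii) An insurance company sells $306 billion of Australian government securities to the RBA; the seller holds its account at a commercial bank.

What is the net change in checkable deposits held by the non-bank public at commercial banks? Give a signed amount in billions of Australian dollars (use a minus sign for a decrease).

+$500 billion

Currency deposit $194 billion: non-bank counterparties' bank balances rise → +$194B.
Discount-window repayment $268 billion: the counterparty is a bank, so public deposits are unchanged → 0.
Asset purchase (from non-banks) $306 billion: non-bank counterparties' bank balances rise → +$306B.
Net: 194 + 0 + 306 = +$500 billion.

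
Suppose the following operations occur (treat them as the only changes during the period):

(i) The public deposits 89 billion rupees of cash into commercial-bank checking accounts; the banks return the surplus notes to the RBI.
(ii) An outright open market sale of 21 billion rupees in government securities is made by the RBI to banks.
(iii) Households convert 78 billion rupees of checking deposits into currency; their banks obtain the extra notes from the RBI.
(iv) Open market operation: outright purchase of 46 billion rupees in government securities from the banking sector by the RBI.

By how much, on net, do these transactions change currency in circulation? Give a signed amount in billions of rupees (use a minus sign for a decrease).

-11 billion

Currency deposit 89 billion rupees: notes return to the central bank → −89B.
OMO sale (to banks) 21 billion rupees: no currency enters or leaves circulation → 0.
Currency withdrawal 78 billion rupees: notes leave the central bank → +78B.
OMO purchase (from banks) 46 billion rupees: no currency enters or leaves circulation → 0.
Net: −89 + 0 + 78 + 0 = -11 billion.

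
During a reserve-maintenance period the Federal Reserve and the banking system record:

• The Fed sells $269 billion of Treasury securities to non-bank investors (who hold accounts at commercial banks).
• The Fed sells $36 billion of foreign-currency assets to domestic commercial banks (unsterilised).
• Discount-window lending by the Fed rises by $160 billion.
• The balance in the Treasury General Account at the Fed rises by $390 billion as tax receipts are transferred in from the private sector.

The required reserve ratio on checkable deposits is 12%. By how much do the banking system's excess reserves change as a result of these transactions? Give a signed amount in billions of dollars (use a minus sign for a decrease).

Asset sale (to non-banks) $269 billion: reserves −$269B, deposits −$269B.
FX sale $36 billion: reserves −$36B, deposits 0.
Discount-window loan $160 billion: reserves +$160B, deposits 0.
Government account inflow $390 billion: reserves −$390B, deposits −$390B.
Totals: Δreserves = −$535B, Δdeposits = −$659B.
Δrequired reserves = 12% × −$659B = −$79.08B.
Δexcess reserves = Δreserves − Δrequired = −$535B − (−$79.08B) = -$455.92 billion.

-$455.92 billion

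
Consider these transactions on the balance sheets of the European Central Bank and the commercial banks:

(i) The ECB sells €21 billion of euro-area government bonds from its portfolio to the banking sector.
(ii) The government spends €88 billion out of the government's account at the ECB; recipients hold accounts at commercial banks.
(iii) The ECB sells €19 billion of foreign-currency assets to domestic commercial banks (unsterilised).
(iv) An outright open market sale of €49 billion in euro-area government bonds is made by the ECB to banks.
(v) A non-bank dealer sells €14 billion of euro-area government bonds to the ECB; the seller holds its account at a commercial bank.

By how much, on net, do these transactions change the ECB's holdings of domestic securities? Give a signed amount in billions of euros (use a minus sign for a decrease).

OMO sale (to banks) €21 billion: securities removed from the ECB's portfolio → −€21B.
Government spending €88 billion: the ECB's securities portfolio is untouched → 0.
FX sale €19 billion: the ECB's securities portfolio is untouched → 0.
OMO sale (to banks) €49 billion: securities removed from the ECB's portfolio → −€49B.
Asset purchase (from non-banks) €14 billion: securities added to the ECB's portfolio → +€14B.
Net: −21 + 0 + 0 − 49 + 14 = -€56 billion.

-€56 billion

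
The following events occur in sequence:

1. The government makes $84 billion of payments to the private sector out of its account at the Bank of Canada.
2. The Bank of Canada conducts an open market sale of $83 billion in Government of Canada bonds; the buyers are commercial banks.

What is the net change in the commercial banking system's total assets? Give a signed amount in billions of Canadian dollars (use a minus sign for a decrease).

+$84 billion

Bank of Canada balance sheet:
  Assets:      Securities −$83B
  Liabilities: Bank reserves +$1B, Government deposits −$84B
Commercial banking system:
  Assets:      Reserves at CB +$1B, Securities +$83B
  Liabilities: Checkable deposits +$84B
Change in total bank assets = +$84 billion.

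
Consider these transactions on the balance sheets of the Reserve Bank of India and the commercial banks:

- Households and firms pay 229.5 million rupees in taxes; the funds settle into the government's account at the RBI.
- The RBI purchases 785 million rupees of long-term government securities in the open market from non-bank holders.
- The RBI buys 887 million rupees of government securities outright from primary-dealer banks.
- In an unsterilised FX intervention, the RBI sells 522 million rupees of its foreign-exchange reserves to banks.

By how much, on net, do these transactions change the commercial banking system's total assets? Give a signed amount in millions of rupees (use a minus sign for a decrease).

RBI balance sheet:
  Assets:      Securities +1672M, Foreign assets −522M
  Liabilities: Bank reserves +920.5M, Government deposits +229.5M
Commercial banking system:
  Assets:      Reserves at CB +920.5M, Securities −887M, Foreign assets +522M
  Liabilities: Checkable deposits +555.5M
Change in total bank assets = +555.5 million.

+555.5 million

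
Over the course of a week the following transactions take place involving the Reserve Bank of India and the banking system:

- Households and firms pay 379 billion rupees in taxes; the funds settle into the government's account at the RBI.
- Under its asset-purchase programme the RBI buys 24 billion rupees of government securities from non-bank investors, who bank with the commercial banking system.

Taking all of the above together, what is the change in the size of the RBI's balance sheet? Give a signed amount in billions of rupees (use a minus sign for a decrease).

Government account inflow 379 billion rupees: only the composition of liabilities changes → 0.
Asset purchase (from non-banks) 24 billion rupees: an RBI asset is acquired → +24B.
Net: 0 + 24 = +24 billion.

+24 billion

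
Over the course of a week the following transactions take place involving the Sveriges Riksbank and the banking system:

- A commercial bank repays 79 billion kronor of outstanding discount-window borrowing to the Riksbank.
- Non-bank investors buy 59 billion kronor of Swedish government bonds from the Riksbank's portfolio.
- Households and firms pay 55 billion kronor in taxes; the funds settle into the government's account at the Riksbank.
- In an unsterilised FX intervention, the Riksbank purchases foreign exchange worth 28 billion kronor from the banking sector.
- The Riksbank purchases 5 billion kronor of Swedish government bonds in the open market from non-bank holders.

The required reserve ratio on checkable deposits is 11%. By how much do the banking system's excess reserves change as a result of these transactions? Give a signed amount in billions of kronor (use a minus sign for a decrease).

Discount-window repayment 79 billion kronor: reserves −79B, deposits 0.
Asset sale (to non-banks) 59 billion kronor: reserves −59B, deposits −59B.
Government account inflow 55 billion kronor: reserves −55B, deposits −55B.
FX purchase 28 billion kronor: reserves +28B, deposits 0.
Asset purchase (from non-banks) 5 billion kronor: reserves +5B, deposits +5B.
Totals: Δreserves = −160B, Δdeposits = −109B.
Δrequired reserves = 11% × −109B = −11.99B.
Δexcess reserves = Δreserves − Δrequired = −160B − (−11.99B) = -148.01 billion.

-148.01 billion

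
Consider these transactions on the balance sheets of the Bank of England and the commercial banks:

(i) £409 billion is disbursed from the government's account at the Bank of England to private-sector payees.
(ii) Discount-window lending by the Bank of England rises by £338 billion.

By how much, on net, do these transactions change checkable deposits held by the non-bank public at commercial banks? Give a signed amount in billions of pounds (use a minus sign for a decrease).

Bank of England balance sheet:
  Assets:      Loans to banks +£338B
  Liabilities: Bank reserves +£747B, Government deposits −£409B
Commercial banking system:
  Assets:      Reserves at CB +£747B
  Liabilities: Checkable deposits +£409B, Borrowings from CB +£338B
So the change in checkable deposits held by the non-bank public at commercial banks is +£409 billion.

+£409 billion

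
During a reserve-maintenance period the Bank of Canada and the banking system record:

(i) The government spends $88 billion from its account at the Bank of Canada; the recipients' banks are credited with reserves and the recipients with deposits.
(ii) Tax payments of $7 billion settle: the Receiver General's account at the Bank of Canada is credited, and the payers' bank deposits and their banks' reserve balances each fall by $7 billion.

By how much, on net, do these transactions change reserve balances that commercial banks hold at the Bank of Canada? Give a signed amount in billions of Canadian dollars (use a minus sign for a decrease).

Government spending $88 billion: government payments flow into bank reserve accounts → +$88B.
Government account inflow $7 billion: funds move from bank reserves into the government account → −$7B.
Net: 88 − 7 = +$81 billion.

+$81 billion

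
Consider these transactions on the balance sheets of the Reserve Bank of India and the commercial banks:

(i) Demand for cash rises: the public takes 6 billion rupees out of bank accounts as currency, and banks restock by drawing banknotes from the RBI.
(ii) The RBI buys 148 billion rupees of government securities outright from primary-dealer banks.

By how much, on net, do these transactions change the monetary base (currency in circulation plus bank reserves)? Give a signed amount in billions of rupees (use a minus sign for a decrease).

+148 billion

Currency withdrawal 6 billion rupees: just a shift between currency and reserves — both are base money → 0.
OMO purchase (from banks) 148 billion rupees: RBI balance sheet expands → +148B.
Net: 0 + 148 = +148 billion.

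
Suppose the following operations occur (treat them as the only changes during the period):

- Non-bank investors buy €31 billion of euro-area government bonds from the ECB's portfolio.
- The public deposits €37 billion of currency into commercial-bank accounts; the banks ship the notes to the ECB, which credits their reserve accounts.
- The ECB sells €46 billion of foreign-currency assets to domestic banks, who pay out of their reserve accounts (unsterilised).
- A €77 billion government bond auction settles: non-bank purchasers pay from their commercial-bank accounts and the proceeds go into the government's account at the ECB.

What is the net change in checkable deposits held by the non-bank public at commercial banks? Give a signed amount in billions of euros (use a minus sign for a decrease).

Asset sale (to non-banks) €31 billion: non-bank counterparties' bank balances fall → −€31B.
Currency deposit €37 billion: non-bank counterparties' bank balances rise → +€37B.
FX sale €46 billion: the counterparty is a bank, so public deposits are unchanged → 0.
Government account inflow €77 billion: non-bank counterparties' bank balances fall → −€77B.
Net: −31 + 37 + 0 − 77 = -€71 billion.

-€71 billion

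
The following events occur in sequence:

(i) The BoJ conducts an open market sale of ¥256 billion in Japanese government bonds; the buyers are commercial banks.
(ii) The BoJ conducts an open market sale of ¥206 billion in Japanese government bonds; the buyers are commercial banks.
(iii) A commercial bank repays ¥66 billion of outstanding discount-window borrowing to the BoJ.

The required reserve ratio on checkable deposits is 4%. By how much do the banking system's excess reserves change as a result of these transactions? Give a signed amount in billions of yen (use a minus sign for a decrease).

-¥528 billion

OMO sale (to banks) ¥256 billion: reserves −¥256B, deposits 0.
OMO sale (to banks) ¥206 billion: reserves −¥206B, deposits 0.
Discount-window repayment ¥66 billion: reserves −¥66B, deposits 0.
Totals: Δreserves = −¥528B, Δdeposits = 0.
Δrequired reserves = 4% × 0 = 0.
Δexcess reserves = Δreserves − Δrequired = −¥528B − (0) = -¥528 billion.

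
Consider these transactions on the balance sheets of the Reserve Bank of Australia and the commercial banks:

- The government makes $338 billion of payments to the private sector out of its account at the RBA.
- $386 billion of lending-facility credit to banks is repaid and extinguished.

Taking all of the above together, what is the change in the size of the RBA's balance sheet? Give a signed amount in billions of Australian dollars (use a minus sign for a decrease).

-$386 billion

RBA balance sheet:
  Assets:      Loans to banks −$386B
  Liabilities: Bank reserves −$48B, Government deposits −$338B
Change in total RBA assets = -$386 billion.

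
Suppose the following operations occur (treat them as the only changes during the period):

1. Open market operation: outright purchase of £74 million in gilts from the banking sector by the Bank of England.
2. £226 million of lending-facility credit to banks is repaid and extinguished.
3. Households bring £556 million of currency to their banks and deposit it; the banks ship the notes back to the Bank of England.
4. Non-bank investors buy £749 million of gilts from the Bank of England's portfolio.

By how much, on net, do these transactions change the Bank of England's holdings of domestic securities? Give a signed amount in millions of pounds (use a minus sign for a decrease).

OMO purchase (from banks) £74 million: securities added to the Bank of England's portfolio → +£74M.
Discount-window repayment £226 million: the Bank of England's securities portfolio is untouched → 0.
Currency deposit £556 million: the Bank of England's securities portfolio is untouched → 0.
Asset sale (to non-banks) £749 million: securities removed from the Bank of England's portfolio → −£749M.
Net: 74 + 0 + 0 − 749 = -£675 million.

-£675 million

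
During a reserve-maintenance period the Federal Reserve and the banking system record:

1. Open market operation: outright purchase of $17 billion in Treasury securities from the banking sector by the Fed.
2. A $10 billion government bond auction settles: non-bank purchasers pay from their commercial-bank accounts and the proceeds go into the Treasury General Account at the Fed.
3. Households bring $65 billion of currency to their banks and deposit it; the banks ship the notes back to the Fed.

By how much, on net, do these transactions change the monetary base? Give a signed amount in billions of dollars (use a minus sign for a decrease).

Fed balance sheet:
  Assets:      Securities +$17B
  Liabilities: Bank reserves +$72B, Currency in circulation −$65B, Government deposits +$10B
Monetary base = currency + reserves: −$65B + (+$72B) = +$7 billion.

+$7 billion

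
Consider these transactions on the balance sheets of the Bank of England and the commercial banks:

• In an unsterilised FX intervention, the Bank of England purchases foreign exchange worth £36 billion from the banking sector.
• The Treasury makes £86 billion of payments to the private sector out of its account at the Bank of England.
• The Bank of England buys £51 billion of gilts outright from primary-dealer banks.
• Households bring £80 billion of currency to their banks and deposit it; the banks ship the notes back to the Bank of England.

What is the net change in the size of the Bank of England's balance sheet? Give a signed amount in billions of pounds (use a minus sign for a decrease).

+£87 billion

FX purchase £36 billion: a Bank of England asset is acquired → +£36B.
Government spending £86 billion: only the composition of liabilities changes → 0.
OMO purchase (from banks) £51 billion: a Bank of England asset is acquired → +£51B.
Currency deposit £80 billion: only the composition of liabilities changes → 0.
Net: 36 + 0 + 51 + 0 = +£87 billion.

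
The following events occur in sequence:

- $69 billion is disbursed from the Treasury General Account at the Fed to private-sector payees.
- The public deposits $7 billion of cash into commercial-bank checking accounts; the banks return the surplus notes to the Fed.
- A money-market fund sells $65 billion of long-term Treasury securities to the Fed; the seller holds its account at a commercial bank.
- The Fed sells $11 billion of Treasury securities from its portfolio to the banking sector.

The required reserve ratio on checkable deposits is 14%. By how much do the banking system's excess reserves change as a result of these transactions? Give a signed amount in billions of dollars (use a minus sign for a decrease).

+$110.26 billion

Government spending $69 billion: reserves +$69B, deposits +$69B.
Currency deposit $7 billion: reserves +$7B, deposits +$7B.
Asset purchase (from non-banks) $65 billion: reserves +$65B, deposits +$65B.
OMO sale (to banks) $11 billion: reserves −$11B, deposits 0.
Totals: Δreserves = +$130B, Δdeposits = +$141B.
Δrequired reserves = 14% × +$141B = +$19.74B.
Δexcess reserves = Δreserves − Δrequired = +$130B − (+$19.74B) = +$110.26 billion.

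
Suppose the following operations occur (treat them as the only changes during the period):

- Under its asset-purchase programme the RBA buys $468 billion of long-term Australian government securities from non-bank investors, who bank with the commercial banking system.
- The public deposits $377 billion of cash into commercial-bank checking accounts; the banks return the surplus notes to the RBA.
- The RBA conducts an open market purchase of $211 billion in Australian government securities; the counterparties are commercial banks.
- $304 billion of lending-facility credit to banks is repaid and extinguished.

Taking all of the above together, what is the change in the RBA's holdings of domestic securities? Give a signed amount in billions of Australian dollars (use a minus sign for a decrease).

Asset purchase (from non-banks) $468 billion: securities added to the RBA's portfolio → +$468B.
Currency deposit $377 billion: the RBA's securities portfolio is untouched → 0.
OMO purchase (from banks) $211 billion: securities added to the RBA's portfolio → +$211B.
Discount-window repayment $304 billion: the RBA's securities portfolio is untouched → 0.
Net: 468 + 0 + 211 + 0 = +$679 billion.

+$679 billion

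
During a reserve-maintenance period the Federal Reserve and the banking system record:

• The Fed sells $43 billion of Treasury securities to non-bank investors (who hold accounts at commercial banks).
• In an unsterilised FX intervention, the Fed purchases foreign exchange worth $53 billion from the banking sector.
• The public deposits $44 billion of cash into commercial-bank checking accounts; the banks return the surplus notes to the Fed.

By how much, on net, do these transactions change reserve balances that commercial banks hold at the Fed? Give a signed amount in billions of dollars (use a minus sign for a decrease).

Fed balance sheet:
  Assets:      Securities −$43B, Foreign assets +$53B
  Liabilities: Bank reserves +$54B, Currency in circulation −$44B
Commercial banking system:
  Assets:      Reserves at CB +$54B, Foreign assets −$53B
  Liabilities: Checkable deposits +$1B
So the change in reserve balances that commercial banks hold at the Fed is +$54 billion.

+$54 billion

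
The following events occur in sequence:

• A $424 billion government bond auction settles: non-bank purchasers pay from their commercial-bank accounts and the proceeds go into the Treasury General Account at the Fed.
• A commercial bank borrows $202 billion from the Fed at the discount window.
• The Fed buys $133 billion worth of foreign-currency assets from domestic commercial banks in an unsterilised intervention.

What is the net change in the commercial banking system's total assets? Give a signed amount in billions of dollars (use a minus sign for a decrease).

-$222 billion

Fed balance sheet:
  Assets:      Loans to banks +$202B, Foreign assets +$133B
  Liabilities: Bank reserves −$89B, Government deposits +$424B
Commercial banking system:
  Assets:      Reserves at CB −$89B, Foreign assets −$133B
  Liabilities: Checkable deposits −$424B, Borrowings from CB +$202B
Change in total bank assets = -$222 billion.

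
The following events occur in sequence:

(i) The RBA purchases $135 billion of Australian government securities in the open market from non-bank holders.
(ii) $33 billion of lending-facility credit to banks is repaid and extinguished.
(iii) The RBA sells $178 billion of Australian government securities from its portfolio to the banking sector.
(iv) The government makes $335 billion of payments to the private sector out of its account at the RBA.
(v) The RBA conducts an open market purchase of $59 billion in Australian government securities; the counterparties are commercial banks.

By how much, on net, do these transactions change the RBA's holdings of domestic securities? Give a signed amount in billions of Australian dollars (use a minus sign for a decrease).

+$16 billion

RBA balance sheet:
  Assets:      Securities +$16B, Loans to banks −$33B
  Liabilities: Bank reserves +$318B, Government deposits −$335B
So the change in the RBA's holdings of domestic securities is +$16 billion.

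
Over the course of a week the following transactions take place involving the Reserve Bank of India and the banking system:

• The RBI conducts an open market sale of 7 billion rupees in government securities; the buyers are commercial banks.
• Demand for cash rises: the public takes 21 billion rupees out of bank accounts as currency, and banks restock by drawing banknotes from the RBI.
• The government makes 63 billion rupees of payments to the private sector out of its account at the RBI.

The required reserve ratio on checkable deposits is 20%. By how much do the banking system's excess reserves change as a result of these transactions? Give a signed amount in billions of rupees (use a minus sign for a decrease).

+26.6 billion

OMO sale (to banks) 7 billion rupees: reserves −7B, deposits 0.
Currency withdrawal 21 billion rupees: reserves −21B, deposits −21B.
Government spending 63 billion rupees: reserves +63B, deposits +63B.
Totals: Δreserves = +35B, Δdeposits = +42B.
Δrequired reserves = 20% × +42B = +8.4B.
Δexcess reserves = Δreserves − Δrequired = +35B − (+8.4B) = +26.6 billion.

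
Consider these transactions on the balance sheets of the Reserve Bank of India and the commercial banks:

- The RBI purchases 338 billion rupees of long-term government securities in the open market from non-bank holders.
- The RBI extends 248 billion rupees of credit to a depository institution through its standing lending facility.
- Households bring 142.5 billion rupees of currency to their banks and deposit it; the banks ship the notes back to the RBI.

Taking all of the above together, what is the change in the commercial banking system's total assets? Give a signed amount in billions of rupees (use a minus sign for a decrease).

+728.5 billion

Asset purchase (from non-banks) 338 billion rupees: bank balance sheets expand → +338B.
Discount-window loan 248 billion rupees: bank balance sheets expand → +248B.
Currency deposit 142.5 billion rupees: bank balance sheets expand → +142.5B.
Net: 338 + 248 + 142.5 = +728.5 billion.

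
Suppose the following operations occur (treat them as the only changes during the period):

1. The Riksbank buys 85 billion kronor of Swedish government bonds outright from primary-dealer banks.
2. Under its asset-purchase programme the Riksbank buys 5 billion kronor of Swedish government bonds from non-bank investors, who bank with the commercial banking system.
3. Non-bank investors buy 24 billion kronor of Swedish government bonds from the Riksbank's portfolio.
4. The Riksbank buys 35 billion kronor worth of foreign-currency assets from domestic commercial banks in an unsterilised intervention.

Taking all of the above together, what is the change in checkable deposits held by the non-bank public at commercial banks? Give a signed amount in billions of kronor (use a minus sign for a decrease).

OMO purchase (from banks) 85 billion kronor: the counterparty is a bank, so public deposits are unchanged → 0.
Asset purchase (from non-banks) 5 billion kronor: non-bank counterparties' bank balances rise → +5B.
Asset sale (to non-banks) 24 billion kronor: non-bank counterparties' bank balances fall → −24B.
FX purchase 35 billion kronor: the counterparty is a bank, so public deposits are unchanged → 0.
Net: 0 + 5 − 24 + 0 = -19 billion.

-19 billion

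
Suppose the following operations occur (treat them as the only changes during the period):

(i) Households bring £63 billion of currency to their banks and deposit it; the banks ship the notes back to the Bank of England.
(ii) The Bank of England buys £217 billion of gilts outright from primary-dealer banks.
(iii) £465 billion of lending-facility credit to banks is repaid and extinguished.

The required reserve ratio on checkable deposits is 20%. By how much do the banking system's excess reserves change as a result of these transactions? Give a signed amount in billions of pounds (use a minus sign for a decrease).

Currency deposit £63 billion: reserves +£63B, deposits +£63B.
OMO purchase (from banks) £217 billion: reserves +£217B, deposits 0.
Discount-window repayment £465 billion: reserves −£465B, deposits 0.
Totals: Δreserves = −£185B, Δdeposits = +£63B.
Δrequired reserves = 20% × +£63B = +£12.6B.
Δexcess reserves = Δreserves − Δrequired = −£185B − (+£12.6B) = -£197.6 billion.

-£197.6 billion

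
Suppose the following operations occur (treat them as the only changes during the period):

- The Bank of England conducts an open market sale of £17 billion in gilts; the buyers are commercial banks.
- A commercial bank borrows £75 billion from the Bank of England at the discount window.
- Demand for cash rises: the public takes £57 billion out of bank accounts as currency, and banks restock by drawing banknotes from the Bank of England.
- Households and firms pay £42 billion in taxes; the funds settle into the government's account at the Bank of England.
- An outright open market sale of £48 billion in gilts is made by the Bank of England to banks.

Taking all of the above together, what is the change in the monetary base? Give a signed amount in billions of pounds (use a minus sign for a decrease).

-£32 billion

OMO sale (to banks) £17 billion: Bank of England balance sheet contracts → −£17B.
Discount-window loan £75 billion: Bank of England balance sheet expands → +£75B.
Currency withdrawal £57 billion: just a shift between currency and reserves — both are base money → 0.
Government account inflow £42 billion: reserves shift to a non-base liability → −£42B.
OMO sale (to banks) £48 billion: Bank of England balance sheet contracts → −£48B.
Net: −17 + 75 + 0 − 42 − 48 = -£32 billion.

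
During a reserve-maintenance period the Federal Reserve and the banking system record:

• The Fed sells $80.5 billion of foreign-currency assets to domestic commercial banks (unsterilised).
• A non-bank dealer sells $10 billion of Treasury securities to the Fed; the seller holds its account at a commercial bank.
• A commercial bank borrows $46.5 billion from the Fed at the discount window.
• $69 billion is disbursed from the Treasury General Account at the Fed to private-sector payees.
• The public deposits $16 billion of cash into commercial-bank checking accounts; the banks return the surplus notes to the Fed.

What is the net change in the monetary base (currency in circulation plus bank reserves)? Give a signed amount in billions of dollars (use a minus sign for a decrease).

+$45 billion

FX sale $80.5 billion: Fed balance sheet contracts → −$80.5B.
Asset purchase (from non-banks) $10 billion: Fed balance sheet expands → +$10B.
Discount-window loan $46.5 billion: Fed balance sheet expands → +$46.5B.
Government spending $69 billion: a non-base liability converts back to reserves → +$69B.
Currency deposit $16 billion: just a shift between currency and reserves — both are base money → 0.
Net: −80.5 + 10 + 46.5 + 69 + 0 = +$45 billion.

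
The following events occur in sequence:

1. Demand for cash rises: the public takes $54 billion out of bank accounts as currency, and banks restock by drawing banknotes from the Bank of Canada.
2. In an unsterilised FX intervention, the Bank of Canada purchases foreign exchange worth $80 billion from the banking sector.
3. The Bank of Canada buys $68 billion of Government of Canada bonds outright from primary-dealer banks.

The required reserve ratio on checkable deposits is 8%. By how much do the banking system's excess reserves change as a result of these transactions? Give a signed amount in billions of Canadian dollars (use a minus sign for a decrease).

+$98.32 billion

Currency withdrawal $54 billion: reserves −$54B, deposits −$54B.
FX purchase $80 billion: reserves +$80B, deposits 0.
OMO purchase (from banks) $68 billion: reserves +$68B, deposits 0.
Totals: Δreserves = +$94B, Δdeposits = −$54B.
Δrequired reserves = 8% × −$54B = −$4.32B.
Δexcess reserves = Δreserves − Δrequired = +$94B − (−$4.32B) = +$98.32 billion.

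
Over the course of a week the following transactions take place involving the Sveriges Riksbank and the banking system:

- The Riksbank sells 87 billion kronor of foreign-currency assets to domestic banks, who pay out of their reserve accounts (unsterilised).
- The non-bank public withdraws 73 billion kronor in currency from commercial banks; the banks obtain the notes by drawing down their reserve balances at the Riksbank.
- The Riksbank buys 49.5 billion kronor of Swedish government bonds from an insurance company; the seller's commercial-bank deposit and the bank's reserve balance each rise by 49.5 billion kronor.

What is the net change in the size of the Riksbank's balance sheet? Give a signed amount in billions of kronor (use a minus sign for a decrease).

Riksbank balance sheet:
  Assets:      Securities +49.5B, Foreign assets −87B
  Liabilities: Bank reserves −110.5B, Currency in circulation +73B
Commercial banking system:
  Assets:      Reserves at CB −110.5B, Foreign assets +87B
  Liabilities: Checkable deposits −23.5B
Change in total Riksbank assets = -37.5 billion.

-37.5 billion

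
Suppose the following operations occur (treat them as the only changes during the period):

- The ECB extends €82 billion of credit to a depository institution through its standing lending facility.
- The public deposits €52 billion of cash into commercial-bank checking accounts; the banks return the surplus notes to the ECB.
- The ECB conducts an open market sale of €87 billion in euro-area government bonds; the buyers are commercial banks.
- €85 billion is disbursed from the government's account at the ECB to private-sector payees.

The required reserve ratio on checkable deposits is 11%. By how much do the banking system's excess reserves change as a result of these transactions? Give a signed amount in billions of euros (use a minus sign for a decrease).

+€116.93 billion

Discount-window loan €82 billion: reserves +€82B, deposits 0.
Currency deposit €52 billion: reserves +€52B, deposits +€52B.
OMO sale (to banks) €87 billion: reserves −€87B, deposits 0.
Government spending €85 billion: reserves +€85B, deposits +€85B.
Totals: Δreserves = +€132B, Δdeposits = +€137B.
Δrequired reserves = 11% × +€137B = +€15.07B.
Δexcess reserves = Δreserves − Δrequired = +€132B − (+€15.07B) = +€116.93 billion.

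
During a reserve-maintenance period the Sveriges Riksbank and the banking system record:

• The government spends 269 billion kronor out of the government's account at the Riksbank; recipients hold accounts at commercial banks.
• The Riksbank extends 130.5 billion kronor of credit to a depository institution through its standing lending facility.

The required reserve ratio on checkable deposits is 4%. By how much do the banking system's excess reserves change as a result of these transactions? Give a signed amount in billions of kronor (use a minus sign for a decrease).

Government spending 269 billion kronor: reserves +269B, deposits +269B.
Discount-window loan 130.5 billion kronor: reserves +130.5B, deposits 0.
Totals: Δreserves = +399.5B, Δdeposits = +269B.
Δrequired reserves = 4% × +269B = +10.76B.
Δexcess reserves = Δreserves − Δrequired = +399.5B − (+10.76B) = +388.74 billion.

+388.74 billion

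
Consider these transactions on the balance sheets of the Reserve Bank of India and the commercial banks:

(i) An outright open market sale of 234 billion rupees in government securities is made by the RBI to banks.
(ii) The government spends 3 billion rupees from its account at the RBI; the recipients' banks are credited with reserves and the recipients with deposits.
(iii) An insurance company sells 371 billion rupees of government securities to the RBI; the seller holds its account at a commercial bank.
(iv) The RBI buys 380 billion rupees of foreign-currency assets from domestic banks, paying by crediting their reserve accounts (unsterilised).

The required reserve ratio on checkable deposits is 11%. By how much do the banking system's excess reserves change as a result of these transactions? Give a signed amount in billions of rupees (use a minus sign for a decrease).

+478.86 billion

OMO sale (to banks) 234 billion rupees: reserves −234B, deposits 0.
Government spending 3 billion rupees: reserves +3B, deposits +3B.
Asset purchase (from non-banks) 371 billion rupees: reserves +371B, deposits +371B.
FX purchase 380 billion rupees: reserves +380B, deposits 0.
Totals: Δreserves = +520B, Δdeposits = +374B.
Δrequired reserves = 11% × +374B = +41.14B.
Δexcess reserves = Δreserves − Δrequired = +520B − (+41.14B) = +478.86 billion.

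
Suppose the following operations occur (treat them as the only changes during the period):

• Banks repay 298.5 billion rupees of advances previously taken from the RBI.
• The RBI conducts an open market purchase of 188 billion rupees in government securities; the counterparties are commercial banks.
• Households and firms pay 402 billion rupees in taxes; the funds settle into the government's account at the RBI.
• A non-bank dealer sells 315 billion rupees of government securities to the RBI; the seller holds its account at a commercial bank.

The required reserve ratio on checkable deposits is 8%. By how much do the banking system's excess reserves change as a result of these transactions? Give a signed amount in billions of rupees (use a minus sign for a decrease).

-190.54 billion

Discount-window repayment 298.5 billion rupees: reserves −298.5B, deposits 0.
OMO purchase (from banks) 188 billion rupees: reserves +188B, deposits 0.
Government account inflow 402 billion rupees: reserves −402B, deposits −402B.
Asset purchase (from non-banks) 315 billion rupees: reserves +315B, deposits +315B.
Totals: Δreserves = −197.5B, Δdeposits = −87B.
Δrequired reserves = 8% × −87B = −6.96B.
Δexcess reserves = Δreserves − Δrequired = −197.5B − (−6.96B) = -190.54 billion.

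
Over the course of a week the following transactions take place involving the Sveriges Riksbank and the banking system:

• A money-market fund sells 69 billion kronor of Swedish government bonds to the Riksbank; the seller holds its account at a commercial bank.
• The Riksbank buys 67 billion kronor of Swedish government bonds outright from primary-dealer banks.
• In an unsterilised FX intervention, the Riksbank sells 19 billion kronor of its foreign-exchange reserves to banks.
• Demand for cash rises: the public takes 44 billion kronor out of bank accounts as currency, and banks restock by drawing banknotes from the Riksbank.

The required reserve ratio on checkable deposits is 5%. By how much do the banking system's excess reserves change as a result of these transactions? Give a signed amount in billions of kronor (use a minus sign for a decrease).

+71.75 billion

Asset purchase (from non-banks) 69 billion kronor: reserves +69B, deposits +69B.
OMO purchase (from banks) 67 billion kronor: reserves +67B, deposits 0.
FX sale 19 billion kronor: reserves −19B, deposits 0.
Currency withdrawal 44 billion kronor: reserves −44B, deposits −44B.
Totals: Δreserves = +73B, Δdeposits = +25B.
Δrequired reserves = 5% × +25B = +1.25B.
Δexcess reserves = Δreserves − Δrequired = +73B − (+1.25B) = +71.75 billion.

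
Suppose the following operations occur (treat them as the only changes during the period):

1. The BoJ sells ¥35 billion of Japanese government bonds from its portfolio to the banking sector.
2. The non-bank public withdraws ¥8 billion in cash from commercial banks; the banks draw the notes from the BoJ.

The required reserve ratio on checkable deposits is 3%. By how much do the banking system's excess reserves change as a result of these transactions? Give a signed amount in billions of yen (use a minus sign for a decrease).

OMO sale (to banks) ¥35 billion: reserves −¥35B, deposits 0.
Currency withdrawal ¥8 billion: reserves −¥8B, deposits −¥8B.
Totals: Δreserves = −¥43B, Δdeposits = −¥8B.
Δrequired reserves = 3% × −¥8B = −¥0.24B.
Δexcess reserves = Δreserves − Δrequired = −¥43B − (−¥0.24B) = -¥42.76 billion.

-¥42.76 billion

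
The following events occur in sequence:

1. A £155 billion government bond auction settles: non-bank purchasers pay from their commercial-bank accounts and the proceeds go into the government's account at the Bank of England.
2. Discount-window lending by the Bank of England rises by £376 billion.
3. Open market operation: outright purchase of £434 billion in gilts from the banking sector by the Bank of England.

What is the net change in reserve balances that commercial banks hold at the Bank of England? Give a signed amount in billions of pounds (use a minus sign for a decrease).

+£655 billion

Government account inflow £155 billion: funds move from bank reserves into the government account → −£155B.
Discount-window loan £376 billion: the loan is credited to the bank's reserve account → +£376B.
OMO purchase (from banks) £434 billion: the Bank of England pays by crediting reserve accounts → +£434B.
Net: −155 + 376 + 434 = +£655 billion.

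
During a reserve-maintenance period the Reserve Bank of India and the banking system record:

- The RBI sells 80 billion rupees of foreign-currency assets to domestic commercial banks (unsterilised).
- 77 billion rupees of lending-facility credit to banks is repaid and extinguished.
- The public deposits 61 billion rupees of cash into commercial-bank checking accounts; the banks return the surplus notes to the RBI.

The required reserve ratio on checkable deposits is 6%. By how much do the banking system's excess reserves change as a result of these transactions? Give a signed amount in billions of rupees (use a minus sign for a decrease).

FX sale 80 billion rupees: reserves −80B, deposits 0.
Discount-window repayment 77 billion rupees: reserves −77B, deposits 0.
Currency deposit 61 billion rupees: reserves +61B, deposits +61B.
Totals: Δreserves = −96B, Δdeposits = +61B.
Δrequired reserves = 6% × +61B = +3.66B.
Δexcess reserves = Δreserves − Δrequired = −96B − (+3.66B) = -99.66 billion.

-99.66 billion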